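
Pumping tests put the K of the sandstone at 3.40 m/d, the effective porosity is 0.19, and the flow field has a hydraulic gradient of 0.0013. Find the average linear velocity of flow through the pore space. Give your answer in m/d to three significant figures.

q = Ki = 3.40 × 0.0013 = 0.004420 m/d
v = Ki/n = 3.40·0.0013/0.19 = 0.02326 m/d

0.0233 m/d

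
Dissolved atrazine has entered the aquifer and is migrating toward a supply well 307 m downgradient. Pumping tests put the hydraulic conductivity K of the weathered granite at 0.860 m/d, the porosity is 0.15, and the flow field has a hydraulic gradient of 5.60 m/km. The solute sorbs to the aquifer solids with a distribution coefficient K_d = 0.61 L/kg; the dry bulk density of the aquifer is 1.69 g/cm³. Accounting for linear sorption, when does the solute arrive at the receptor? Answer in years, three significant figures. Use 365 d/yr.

q = Ki = 0.860 × 0.0056 = 0.004816 m/d
Average linear velocity = 0.004816 / 0.15 = 0.03211 m/d
Retardation R = 1 + ρ_b·K_d/n = 1 + 1.69×0.61/0.15 = 7.873
Contaminant velocity v_c = v/R = 0.03211/7.873 = 0.004078 m/d
t = L/v_c = 307/0.004078 = 75280 d
   = 75280/365 = 206 yr

206 years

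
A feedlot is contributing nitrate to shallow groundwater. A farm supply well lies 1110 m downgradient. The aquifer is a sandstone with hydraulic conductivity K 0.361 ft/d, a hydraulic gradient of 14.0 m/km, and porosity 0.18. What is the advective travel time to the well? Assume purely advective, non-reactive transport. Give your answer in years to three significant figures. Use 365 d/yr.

K = 0.361 ft/d × 0.3048 = 0.1100 m/d
Darcy flux q = K·i = 0.1100 × 0.014 = 0.001540 m/d
Average linear velocity = 0.001540 / 0.18 = 0.008558 m/d
t = L / v = 1110 / 0.008558 = 129700 d
   = 129700 / 365 = 355 yr

355 years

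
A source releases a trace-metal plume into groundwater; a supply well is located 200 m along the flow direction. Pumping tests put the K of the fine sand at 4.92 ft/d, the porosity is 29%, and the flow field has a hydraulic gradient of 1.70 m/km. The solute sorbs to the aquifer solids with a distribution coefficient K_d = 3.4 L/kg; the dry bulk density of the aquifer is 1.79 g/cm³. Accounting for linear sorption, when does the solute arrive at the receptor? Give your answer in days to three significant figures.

K = 4.92 ft/d × 0.3048 = 1.500 m/d
Specific discharge q = 1.500 × 0.0017 = 0.002549 m/d
v = Ki/n = 1.500·0.0017/0.29 = 0.008791 m/d
Retardation R = 1 + ρ_b·K_d/n = 1 + 1.79×3.4/0.29 = 21.99
Contaminant velocity v_c = v/R = 0.008791/21.99 = 3.998e-4 m/d
t = L/v_c = 200/3.998e-4 = 500200 d

500000 days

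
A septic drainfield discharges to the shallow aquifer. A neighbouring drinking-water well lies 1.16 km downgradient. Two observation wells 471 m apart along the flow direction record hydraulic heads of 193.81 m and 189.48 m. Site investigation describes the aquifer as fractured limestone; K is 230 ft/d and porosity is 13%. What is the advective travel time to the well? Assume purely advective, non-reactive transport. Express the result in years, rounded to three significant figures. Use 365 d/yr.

Hydraulic gradient i = (193.81 − 189.48) / 471 = 4.33 / 471 = 0.009193
K = 230 ft/d × 0.3048 = 70.10 m/d
Darcy flux q = K·i = 70.10 × 0.009193 = 0.6445 m/d
Average linear velocity = 0.6445 / 0.13 = 4.958 m/d
L = 1.16 km = 1160 m
t = L / v = 1160 / 4.958 = 234.0 d
   = 234.0 / 365 = 0.641 yr

0.641 years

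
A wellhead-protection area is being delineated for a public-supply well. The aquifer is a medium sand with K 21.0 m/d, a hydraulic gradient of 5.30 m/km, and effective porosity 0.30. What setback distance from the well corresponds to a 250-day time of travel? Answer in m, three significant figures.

92.8 m

Darcy flux q = K·i = 21.0 × 0.0053 = 0.1113 m/d
Average linear velocity = 0.1113 / 0.30 = 0.3710 m/d
L = v × T = 0.3710 × 250 = 92.75 m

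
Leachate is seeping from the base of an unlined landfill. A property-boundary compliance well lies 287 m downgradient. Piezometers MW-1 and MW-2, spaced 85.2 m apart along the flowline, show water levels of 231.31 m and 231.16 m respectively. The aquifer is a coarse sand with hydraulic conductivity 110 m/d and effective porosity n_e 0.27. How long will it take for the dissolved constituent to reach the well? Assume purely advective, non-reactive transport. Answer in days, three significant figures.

400 days

Hydraulic gradient i = (231.31 − 231.16) / 85.2 = 0.15 / 85.2 = 0.001761
Darcy flux q = K·i = 110 × 0.001761 = 0.1937 m/d
v_s = q/n_e = 0.1937/0.27 = 0.7173 m/d
t = L / v = 287 / 0.7173 = 400.1 d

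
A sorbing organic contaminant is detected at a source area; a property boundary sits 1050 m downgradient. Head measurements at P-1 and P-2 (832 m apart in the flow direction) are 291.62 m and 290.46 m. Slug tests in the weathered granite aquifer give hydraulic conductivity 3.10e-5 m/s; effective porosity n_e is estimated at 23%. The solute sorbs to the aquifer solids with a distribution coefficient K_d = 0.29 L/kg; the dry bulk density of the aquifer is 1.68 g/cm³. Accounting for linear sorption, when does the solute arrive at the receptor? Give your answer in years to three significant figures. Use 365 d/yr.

552 years

Hydraulic gradient i = (291.62 − 290.46) / 832 = 1.16 / 832 = 0.001394
K = 3.10e-5 m/s × 86400 s/d = 2.678 m/d
Darcy flux q = K·i = 2.678 × 0.001394 = 0.003734 m/d
Average linear velocity = 0.003734 / 0.23 = 0.01624 m/d
Retardation R = 1 + ρ_b·K_d/n = 1 + 1.68×0.29/0.23 = 3.118
Contaminant velocity v_c = v/R = 0.01624/3.118 = 0.005207 m/d
t = L/v_c = 1050/0.005207 = 201700 d
   = 201700/365 = 552 yr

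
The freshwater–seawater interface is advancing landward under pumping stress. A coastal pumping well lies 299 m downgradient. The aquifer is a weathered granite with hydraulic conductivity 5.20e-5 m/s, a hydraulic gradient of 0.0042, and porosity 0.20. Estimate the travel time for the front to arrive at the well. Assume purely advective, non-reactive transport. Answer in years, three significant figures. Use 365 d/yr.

8.68 years

K = 5.20e-5 m/s × 86400 s/d = 4.493 m/d
Specific discharge q = 4.493 × 0.0042 = 0.01887 m/d
Seepage velocity v = q / n = 0.01887 / 0.20 = 0.09435 m/d
t = L / v = 299 / 0.09435 = 3169 d
   = 3169 / 365 = 8.68 yr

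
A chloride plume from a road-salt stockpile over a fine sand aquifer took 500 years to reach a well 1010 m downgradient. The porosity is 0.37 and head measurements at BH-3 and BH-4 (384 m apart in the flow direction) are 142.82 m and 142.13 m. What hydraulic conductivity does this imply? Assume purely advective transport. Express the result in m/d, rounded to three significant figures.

Hydraulic gradient i = (142.82 − 142.13) / 384 = 0.69 / 384 = 0.001797
t = 500 years = 182500 d
v = L / t = 1010 / 182500 = 0.005534 m/d
K = v · n / i = 0.005534 × 0.37 / 0.001797 = 1.14 m/d

1.14 m/d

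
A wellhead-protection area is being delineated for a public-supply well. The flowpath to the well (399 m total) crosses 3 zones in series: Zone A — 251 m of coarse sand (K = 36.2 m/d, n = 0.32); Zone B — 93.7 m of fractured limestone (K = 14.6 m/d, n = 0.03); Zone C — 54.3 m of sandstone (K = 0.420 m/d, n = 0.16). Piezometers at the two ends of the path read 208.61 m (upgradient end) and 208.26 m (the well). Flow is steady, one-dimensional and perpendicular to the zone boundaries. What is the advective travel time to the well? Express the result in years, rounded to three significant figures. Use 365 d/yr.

Total head drop ΔH = 208.61 − 208.26 = 0.35 m
Continuity: the same q passes through each zone, so ΔH = q·Σ(L_j/K_j) — the zones act as resistances in series.
Σ(L/K) = 251/36.2 + 93.7/14.6 + 54.3/0.420 = 6.934 + 6.418 + 129.3 = 142.6 d
q = ΔH / Σ(L/K) = 0.35 / 142.6 = 0.002454 m/d (same in every zone)
Zone A: v = q/n = 0.002454/0.32 = 0.007668 m/d → t_A = 251/0.007668 = 32730 d
Zone B: v = q/n = 0.002454/0.03 = 0.08179 m/d → t_B = 93.7/0.08179 = 1146 d
Zone C: v = q/n = 0.002454/0.16 = 0.01534 m/d → t_C = 54.3/0.01534 = 3541 d
Total t = 32730 + 1146 + 3541 = 37420 d
   = 37420 / 365 = 103 yr

103 years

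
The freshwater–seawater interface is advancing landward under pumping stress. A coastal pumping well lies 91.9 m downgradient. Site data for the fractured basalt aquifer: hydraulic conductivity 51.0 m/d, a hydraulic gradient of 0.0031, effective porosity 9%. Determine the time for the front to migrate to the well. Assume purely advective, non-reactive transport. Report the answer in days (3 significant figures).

q = Ki = 51.0 × 0.0031 = 0.1581 m/d
Average linear velocity = 0.1581 / 0.09 = 1.757 m/d
t = L / v = 91.9 / 1.757 = 52.31 d

52.3 days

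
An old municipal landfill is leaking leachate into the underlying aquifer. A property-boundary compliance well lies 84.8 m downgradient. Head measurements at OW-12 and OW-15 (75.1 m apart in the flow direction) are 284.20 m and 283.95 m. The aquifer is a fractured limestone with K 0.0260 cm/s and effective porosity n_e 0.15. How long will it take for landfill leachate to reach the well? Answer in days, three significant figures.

Hydraulic gradient i = (284.20 − 283.95) / 75.1 = 0.25 / 75.1 = 0.003329
K = 0.0260 cm/s × 864 = 22.46 m/d
Darcy flux q = K·i = 22.46 × 0.003329 = 0.07478 m/d
v_s = q/n_e = 0.07478/0.15 = 0.4985 m/d
t = L / v = 84.8 / 0.4985 = 170.1 d

170 days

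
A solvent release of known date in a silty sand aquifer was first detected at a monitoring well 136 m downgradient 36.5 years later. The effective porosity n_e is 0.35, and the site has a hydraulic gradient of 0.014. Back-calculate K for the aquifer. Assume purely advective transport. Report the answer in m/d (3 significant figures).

0.255 m/d

t = 36.5 years = 13320 d
v = L / t = 136 / 13320 = 0.01021 m/d
K = v · n / i = 0.01021 × 0.35 / 0.014 = 0.255 m/d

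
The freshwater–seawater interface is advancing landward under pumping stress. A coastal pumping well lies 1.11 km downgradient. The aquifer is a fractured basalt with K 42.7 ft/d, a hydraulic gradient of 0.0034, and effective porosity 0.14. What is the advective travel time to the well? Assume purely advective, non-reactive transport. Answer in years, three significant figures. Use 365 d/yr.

9.62 years

K = 42.7 ft/d × 0.3048 = 13.01 m/d
q = Ki = 13.01 × 0.0034 = 0.04425 m/d
v = Ki/n = 13.01·0.0034/0.14 = 0.3161 m/d
L = 1.11 km = 1110 m
t = L / v = 1110 / 0.3161 = 3512 d
   = 3512 / 365 = 9.62 yr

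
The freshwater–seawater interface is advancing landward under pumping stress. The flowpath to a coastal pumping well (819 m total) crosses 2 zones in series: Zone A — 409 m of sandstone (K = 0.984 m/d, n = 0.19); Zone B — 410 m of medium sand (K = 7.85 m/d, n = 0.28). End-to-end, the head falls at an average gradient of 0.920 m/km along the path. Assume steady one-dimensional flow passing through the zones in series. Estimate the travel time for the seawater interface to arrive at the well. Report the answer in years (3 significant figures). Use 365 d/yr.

328 years

Continuity: the same q passes through each zone, so ΔH = q·Σ(L_j/K_j) — the zones act as resistances in series.
Σ(L/K) = 409/0.984 + 410/7.85 = 415.7 + 52.23 = 467.9 d
K_eq = L_total / Σ(L/K) = 819 / 467.9 = 1.750 m/d
q = K_eq · i = 1.750 × 9.2e-4 = 0.001610 m/d (same in every zone)
Zone A: v = q/n = 0.001610/0.19 = 0.008476 m/d → t_A = 409/0.008476 = 48250 d
Zone B: v = q/n = 0.001610/0.28 = 0.005751 m/d → t_B = 410/0.005751 = 71290 d
Total t = 48250 + 71290 = 119500 d
   = 119500 / 365 = 328 yr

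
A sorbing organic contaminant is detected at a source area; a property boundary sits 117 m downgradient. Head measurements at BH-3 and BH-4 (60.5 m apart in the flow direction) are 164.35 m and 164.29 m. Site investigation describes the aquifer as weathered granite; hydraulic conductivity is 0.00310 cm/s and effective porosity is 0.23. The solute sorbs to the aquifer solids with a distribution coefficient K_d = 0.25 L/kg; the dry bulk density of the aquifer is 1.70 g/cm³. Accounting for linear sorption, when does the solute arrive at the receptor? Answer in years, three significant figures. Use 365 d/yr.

79.0 years

Hydraulic gradient i = (164.35 − 164.29) / 60.5 = 0.06 / 60.5 = 9.917e-4
K = 0.00310 cm/s × 864 = 2.678 m/d
Specific discharge q = 2.678 × 9.917e-4 = 0.002656 m/d
v_s = q/n_e = 0.002656/0.23 = 0.01155 m/d
Retardation R = 1 + ρ_b·K_d/n = 1 + 1.70×0.25/0.23 = 2.848
Contaminant velocity v_c = v/R = 0.01155/2.848 = 0.004055 m/d
t = L/v_c = 117/0.004055 = 28850 d
   = 28850/365 = 79.0 yr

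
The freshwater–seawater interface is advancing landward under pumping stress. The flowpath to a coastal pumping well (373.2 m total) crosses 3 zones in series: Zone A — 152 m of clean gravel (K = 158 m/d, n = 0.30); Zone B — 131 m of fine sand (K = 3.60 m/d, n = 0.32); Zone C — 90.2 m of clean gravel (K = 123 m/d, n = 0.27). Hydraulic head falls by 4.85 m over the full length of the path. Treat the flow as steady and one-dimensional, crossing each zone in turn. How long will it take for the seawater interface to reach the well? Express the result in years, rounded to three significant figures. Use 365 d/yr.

2.41 years

Steady 1-D flow in series ⇒ the Darcy flux q is identical in every zone and the zone head losses add (resistances L/K in series).
Σ(L/K) = 152/158 + 131/3.60 + 90.2/123 = 0.9620 + 36.39 + 0.7333 = 38.08 d
q = ΔH / Σ(L/K) = 4.85 / 38.08 = 0.1273 m/d (same in every zone)
Zone A: v = q/n = 0.1273/0.30 = 0.4245 m/d → t_A = 152/0.4245 = 358.1 d
Zone B: v = q/n = 0.1273/0.32 = 0.3980 m/d → t_B = 131/0.3980 = 329.2 d
Zone C: v = q/n = 0.1273/0.27 = 0.4717 m/d → t_C = 90.2/0.4717 = 191.2 d
Total t = 358.1 + 329.2 + 191.2 = 878.5 d
   = 878.5 / 365 = 2.41 yr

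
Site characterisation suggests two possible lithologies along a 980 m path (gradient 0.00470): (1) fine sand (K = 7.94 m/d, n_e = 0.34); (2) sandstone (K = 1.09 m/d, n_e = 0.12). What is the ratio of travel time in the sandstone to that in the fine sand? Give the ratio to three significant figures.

Unit 1 (fine sand): v = 7.94×0.0047/0.34 = 0.1098 m/d, t = 980/0.1098 = 8929 d
Unit 2 (sandstone): v = 1.09×0.0047/0.12 = 0.04269 m/d, t = 980/0.04269 = 22960 d
t(sandstone) / t(fine sand) = 22960/8929 = 2.57

2.57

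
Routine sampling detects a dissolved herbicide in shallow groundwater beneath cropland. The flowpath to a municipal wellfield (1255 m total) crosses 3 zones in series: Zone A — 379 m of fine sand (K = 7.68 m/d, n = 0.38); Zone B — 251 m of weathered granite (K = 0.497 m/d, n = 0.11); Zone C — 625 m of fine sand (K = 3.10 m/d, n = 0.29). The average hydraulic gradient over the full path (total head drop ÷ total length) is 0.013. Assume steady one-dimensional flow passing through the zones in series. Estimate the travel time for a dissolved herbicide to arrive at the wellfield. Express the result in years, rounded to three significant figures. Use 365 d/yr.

44.8 years

For zones in series the flux q is common to all zones; the equivalent conductivity is the harmonic (thickness-weighted) mean, K_eq = L_total / Σ(L_j/K_j).
Σ(L/K) = 379/7.68 + 251/0.497 + 625/3.10 = 49.35 + 505.0 + 201.6 = 756.0 d
K_eq = L_total / Σ(L/K) = 1255 / 756.0 = 1.660 m/d
q = K_eq · i = 1.660 × 0.013 = 0.02158 m/d (same in every zone)
Zone A: v = q/n = 0.02158/0.38 = 0.05679 m/d → t_A = 379/0.05679 = 6673 d
Zone B: v = q/n = 0.02158/0.11 = 0.1962 m/d → t_B = 251/0.1962 = 1279 d
Zone C: v = q/n = 0.02158/0.29 = 0.07442 m/d → t_C = 625/0.07442 = 8399 d
Total t = 6673 + 1279 + 8399 = 16350 d
   = 16350 / 365 = 44.8 yr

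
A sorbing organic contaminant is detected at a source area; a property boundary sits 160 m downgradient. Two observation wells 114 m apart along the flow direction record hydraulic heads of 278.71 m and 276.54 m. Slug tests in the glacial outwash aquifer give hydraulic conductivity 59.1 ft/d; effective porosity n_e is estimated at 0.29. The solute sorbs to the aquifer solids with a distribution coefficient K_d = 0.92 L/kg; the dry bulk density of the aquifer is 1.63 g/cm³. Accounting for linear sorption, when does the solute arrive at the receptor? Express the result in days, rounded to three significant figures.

Hydraulic gradient i = (278.71 − 276.54) / 114 = 2.17 / 114 = 0.01904
K = 59.1 ft/d × 0.3048 = 18.01 m/d
Darcy flux q = K·i = 18.01 × 0.01904 = 0.3429 m/d
v = Ki/n = 18.01·0.01904/0.29 = 1.182 m/d
Retardation R = 1 + ρ_b·K_d/n = 1 + 1.63×0.92/0.29 = 6.171
Contaminant velocity v_c = v/R = 1.182/6.171 = 0.1916 m/d
t = L/v_c = 160/0.1916 = 835.1 d

835 days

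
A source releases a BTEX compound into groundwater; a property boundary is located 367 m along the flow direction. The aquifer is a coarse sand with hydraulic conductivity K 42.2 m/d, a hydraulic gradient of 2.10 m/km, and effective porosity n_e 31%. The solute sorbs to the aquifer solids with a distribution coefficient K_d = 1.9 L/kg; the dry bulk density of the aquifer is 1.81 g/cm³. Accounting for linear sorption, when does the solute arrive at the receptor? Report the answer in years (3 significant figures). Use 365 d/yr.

Specific discharge q = 42.2 × 0.0021 = 0.08862 m/d
v_s = q/n_e = 0.08862/0.31 = 0.2859 m/d
Retardation R = 1 + ρ_b·K_d/n = 1 + 1.81×1.9/0.31 = 12.09
Contaminant velocity v_c = v/R = 0.2859/12.09 = 0.02364 m/d
t = L/v_c = 367/0.02364 = 15530 d
   = 15530/365 = 42.5 yr

42.5 years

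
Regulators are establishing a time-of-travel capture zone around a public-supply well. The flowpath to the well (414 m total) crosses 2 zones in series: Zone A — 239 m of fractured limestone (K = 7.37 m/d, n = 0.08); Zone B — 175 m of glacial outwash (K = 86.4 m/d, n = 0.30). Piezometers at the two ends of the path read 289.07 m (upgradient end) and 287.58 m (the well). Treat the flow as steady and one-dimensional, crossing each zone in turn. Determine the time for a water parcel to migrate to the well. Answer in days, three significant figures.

Total head drop ΔH = 289.07 − 287.58 = 1.49 m
Continuity: the same q passes through each zone, so ΔH = q·Σ(L_j/K_j) — the zones act as resistances in series.
Σ(L/K) = 239/7.37 + 175/86.4 = 32.43 + 2.025 = 34.45 d
q = ΔH / Σ(L/K) = 1.49 / 34.45 = 0.04325 m/d (same in every zone)
Zone A: v = q/n = 0.04325/0.08 = 0.5406 m/d → t_A = 239/0.5406 = 442.1 d
Zone B: v = q/n = 0.04325/0.30 = 0.1442 m/d → t_B = 175/0.1442 = 1214 d
Total t = 442.1 + 1214 = 1656 d

1660 days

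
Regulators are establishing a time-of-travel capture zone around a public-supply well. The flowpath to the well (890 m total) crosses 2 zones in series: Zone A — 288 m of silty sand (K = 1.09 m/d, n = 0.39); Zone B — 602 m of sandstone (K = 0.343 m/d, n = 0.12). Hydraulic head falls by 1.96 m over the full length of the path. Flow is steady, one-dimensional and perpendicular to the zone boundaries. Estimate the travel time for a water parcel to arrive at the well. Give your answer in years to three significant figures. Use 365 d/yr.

Steady 1-D flow in series ⇒ the Darcy flux q is identical in every zone and the zone head losses add (resistances L/K in series).
Σ(L/K) = 288/1.09 + 602/0.343 = 264.2 + 1755 = 2019 d
q = ΔH / Σ(L/K) = 1.96 / 2019 = 9.706e-4 m/d (same in every zone)
Zone A: v = q/n = 9.706e-4/0.39 = 0.002489 m/d → t_A = 288/0.002489 = 115700 d
Zone B: v = q/n = 9.706e-4/0.12 = 0.008089 m/d → t_B = 602/0.008089 = 74430 d
Total t = 115700 + 74430 = 190100 d
   = 190100 / 365 = 521 yr

521 years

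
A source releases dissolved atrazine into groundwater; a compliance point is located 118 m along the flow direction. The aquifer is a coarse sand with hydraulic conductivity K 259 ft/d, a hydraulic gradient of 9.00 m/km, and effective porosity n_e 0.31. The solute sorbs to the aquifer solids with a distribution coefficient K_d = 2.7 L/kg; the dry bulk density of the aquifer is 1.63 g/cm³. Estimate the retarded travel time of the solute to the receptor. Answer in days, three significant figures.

K = 259 ft/d × 0.3048 = 78.94 m/d
Darcy flux q = K·i = 78.94 × 0.0090 = 0.7105 m/d
Average linear velocity = 0.7105 / 0.31 = 2.292 m/d
Retardation R = 1 + ρ_b·K_d/n = 1 + 1.63×2.7/0.31 = 15.20
Contaminant velocity v_c = v/R = 2.292/15.20 = 0.1508 m/d
t = L/v_c = 118/0.1508 = 782.4 d

782 days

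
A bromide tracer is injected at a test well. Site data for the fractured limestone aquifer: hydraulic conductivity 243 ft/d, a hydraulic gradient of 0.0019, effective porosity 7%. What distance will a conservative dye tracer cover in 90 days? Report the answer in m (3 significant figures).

181 m

K = 243 ft/d × 0.3048 = 74.07 m/d
q = Ki = 74.07 × 0.0019 = 0.1407 m/d
v_s = q/n_e = 0.1407/0.07 = 2.010 m/d
L = v × T = 2.010 × 90 = 180.9 m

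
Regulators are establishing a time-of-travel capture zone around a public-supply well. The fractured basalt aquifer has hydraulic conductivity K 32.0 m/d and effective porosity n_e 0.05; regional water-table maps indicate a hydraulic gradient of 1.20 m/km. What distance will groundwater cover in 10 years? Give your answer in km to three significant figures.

Specific discharge q = 32.0 × 0.0012 = 0.03840 m/d
Seepage velocity v = q / n = 0.03840 / 0.05 = 0.7680 m/d
T = 10 yr × 365 = 3650 d
L = v × T = 0.7680 × 3650 = 2803 m
   = 2.80 km

2.80 km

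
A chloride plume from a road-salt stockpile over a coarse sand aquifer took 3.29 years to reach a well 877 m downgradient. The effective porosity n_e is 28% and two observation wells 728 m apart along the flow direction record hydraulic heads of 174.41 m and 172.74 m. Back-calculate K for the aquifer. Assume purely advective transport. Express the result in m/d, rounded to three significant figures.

89.1 m/d

Hydraulic gradient i = (174.41 − 172.74) / 728 = 1.67 / 728 = 0.002294
t = 3.29 years = 1201 d
v = L / t = 877 / 1201 = 0.7303 m/d
K = v · n / i = 0.7303 × 0.28 / 0.002294 = 89.1 m/d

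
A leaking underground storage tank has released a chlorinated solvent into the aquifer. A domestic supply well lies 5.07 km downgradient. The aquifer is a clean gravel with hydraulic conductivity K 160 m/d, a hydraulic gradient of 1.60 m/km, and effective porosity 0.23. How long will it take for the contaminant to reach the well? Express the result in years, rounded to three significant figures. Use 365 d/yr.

Specific discharge q = 160 × 0.0016 = 0.2560 m/d
v_s = q/n_e = 0.2560/0.23 = 1.113 m/d
L = 5.07 km = 5070 m
t = L / v = 5070 / 1.113 = 4555 d
   = 4555 / 365 = 12.5 yr

12.5 years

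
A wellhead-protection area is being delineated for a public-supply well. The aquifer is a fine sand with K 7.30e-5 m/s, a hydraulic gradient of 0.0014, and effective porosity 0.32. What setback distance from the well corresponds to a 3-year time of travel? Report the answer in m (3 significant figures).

30.2 m

K = 7.30e-5 m/s × 86400 s/d = 6.307 m/d
Darcy flux q = K·i = 6.307 × 0.0014 = 0.008830 m/d
Average linear velocity = 0.008830 / 0.32 = 0.02759 m/d
T = 3 yr × 365 = 1095 d
L = v × T = 0.02759 × 1095 = 30.22 m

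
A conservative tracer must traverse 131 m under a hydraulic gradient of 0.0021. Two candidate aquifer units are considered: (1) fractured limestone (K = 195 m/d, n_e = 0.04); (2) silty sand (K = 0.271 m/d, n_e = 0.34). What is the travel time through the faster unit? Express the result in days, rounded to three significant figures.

12.8 days

Unit 1 (fractured limestone): v = 195×0.0021/0.04 = 10.24 m/d, t = 131/10.24 = 12.80 d
Unit 2 (silty sand): v = 0.271×0.0021/0.34 = 0.001674 m/d, t = 131/0.001674 = 78260 d
Faster unit: t = 12.8 d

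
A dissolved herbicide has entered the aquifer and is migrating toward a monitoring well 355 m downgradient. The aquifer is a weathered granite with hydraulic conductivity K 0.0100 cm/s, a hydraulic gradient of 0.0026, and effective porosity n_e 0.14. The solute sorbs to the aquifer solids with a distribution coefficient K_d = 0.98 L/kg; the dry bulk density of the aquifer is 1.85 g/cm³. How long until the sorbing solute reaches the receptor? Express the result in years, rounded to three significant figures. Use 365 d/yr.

K = 0.0100 cm/s × 864 = 8.640 m/d
Darcy flux q = K·i = 8.640 × 0.0026 = 0.02246 m/d
Average linear velocity = 0.02246 / 0.14 = 0.1605 m/d
Retardation R = 1 + ρ_b·K_d/n = 1 + 1.85×0.98/0.14 = 13.95
Contaminant velocity v_c = v/R = 0.1605/13.95 = 0.01150 m/d
t = L/v_c = 355/0.01150 = 30860 d
   = 30860/365 = 84.6 yr

84.6 years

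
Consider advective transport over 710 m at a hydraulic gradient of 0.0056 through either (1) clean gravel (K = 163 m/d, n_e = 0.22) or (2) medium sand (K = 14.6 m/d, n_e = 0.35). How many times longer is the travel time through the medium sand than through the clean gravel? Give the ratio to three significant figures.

17.8

Unit 1 (clean gravel): v = 163×0.0056/0.22 = 4.149 m/d, t = 710/4.149 = 171.1 d
Unit 2 (medium sand): v = 14.6×0.0056/0.35 = 0.2336 m/d, t = 710/0.2336 = 3039 d
t(medium sand) / t(clean gravel) = 3039/171.1 = 17.8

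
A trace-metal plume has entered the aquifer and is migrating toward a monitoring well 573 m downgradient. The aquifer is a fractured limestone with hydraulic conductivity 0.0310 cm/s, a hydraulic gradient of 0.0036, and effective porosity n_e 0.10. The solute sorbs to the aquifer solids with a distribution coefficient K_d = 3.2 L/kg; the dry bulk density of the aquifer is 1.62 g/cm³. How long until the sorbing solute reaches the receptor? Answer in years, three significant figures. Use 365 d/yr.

K = 0.0310 cm/s × 864 = 26.78 m/d
Darcy flux q = K·i = 26.78 × 0.0036 = 0.09642 m/d
v_s = q/n_e = 0.09642/0.10 = 0.9642 m/d
Retardation R = 1 + ρ_b·K_d/n = 1 + 1.62×3.2/0.10 = 52.84
Contaminant velocity v_c = v/R = 0.9642/52.84 = 0.01825 m/d
t = L/v_c = 573/0.01825 = 31400 d
   = 31400/365 = 86.0 yr

86.0 years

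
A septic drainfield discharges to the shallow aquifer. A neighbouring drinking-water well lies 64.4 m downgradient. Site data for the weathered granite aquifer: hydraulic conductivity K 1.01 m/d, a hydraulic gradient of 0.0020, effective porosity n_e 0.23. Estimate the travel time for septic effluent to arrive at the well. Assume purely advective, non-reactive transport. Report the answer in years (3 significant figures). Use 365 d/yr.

q = Ki = 1.01 × 0.0020 = 0.002020 m/d
v = Ki/n = 1.01·0.0020/0.23 = 0.008783 m/d
t = L / v = 64.4 / 0.008783 = 7333 d
   = 7333 / 365 = 20.1 yr

20.1 years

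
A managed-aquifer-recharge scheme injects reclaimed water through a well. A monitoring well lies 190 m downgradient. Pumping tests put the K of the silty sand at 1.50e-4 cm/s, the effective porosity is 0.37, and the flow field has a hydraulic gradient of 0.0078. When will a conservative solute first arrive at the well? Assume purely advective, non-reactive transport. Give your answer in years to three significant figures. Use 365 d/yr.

191 years

K = 1.50e-4 cm/s × 864 = 0.1296 m/d
Specific discharge q = 0.1296 × 0.0078 = 0.001011 m/d
Seepage velocity v = q / n = 0.001011 / 0.37 = 0.002732 m/d
t = L / v = 190 / 0.002732 = 69540 d
   = 69540 / 365 = 191 yr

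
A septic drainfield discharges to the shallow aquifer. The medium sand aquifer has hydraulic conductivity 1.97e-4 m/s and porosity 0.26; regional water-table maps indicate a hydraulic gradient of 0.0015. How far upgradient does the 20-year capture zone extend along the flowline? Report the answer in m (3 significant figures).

K = 1.97e-4 m/s × 86400 s/d = 17.02 m/d
Specific discharge q = 17.02 × 0.0015 = 0.02553 m/d
Seepage velocity v = q / n = 0.02553 / 0.26 = 0.09820 m/d
T = 20 yr × 365 = 7300 d
L = v × T = 0.09820 × 7300 = 716.8 m

717 m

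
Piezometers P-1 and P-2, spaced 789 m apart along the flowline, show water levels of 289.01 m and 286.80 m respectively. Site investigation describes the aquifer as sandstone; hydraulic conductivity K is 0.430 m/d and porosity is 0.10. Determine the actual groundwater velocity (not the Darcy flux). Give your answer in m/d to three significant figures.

Hydraulic gradient i = (289.01 − 286.80) / 789 = 2.21 / 789 = 0.002801
Darcy flux q = K·i = 0.430 × 0.002801 = 0.001204 m/d
Seepage velocity v = q / n = 0.001204 / 0.10 = 0.01204 m/d

0.0120 m/d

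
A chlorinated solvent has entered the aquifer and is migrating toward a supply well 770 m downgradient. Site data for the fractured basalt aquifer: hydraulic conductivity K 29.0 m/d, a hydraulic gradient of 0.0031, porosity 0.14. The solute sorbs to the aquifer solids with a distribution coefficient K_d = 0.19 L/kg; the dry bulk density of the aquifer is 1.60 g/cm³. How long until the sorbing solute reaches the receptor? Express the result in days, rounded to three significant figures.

3800 days

Specific discharge q = 29.0 × 0.0031 = 0.08990 m/d
Average linear velocity = 0.08990 / 0.14 = 0.6421 m/d
Retardation R = 1 + ρ_b·K_d/n = 1 + 1.60×0.19/0.14 = 3.171
Contaminant velocity v_c = v/R = 0.6421/3.171 = 0.2025 m/d
t = L/v_c = 770/0.2025 = 3803 d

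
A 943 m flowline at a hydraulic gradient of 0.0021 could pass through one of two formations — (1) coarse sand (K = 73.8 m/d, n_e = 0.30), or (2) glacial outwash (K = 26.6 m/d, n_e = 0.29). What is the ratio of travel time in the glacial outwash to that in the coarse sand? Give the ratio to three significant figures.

Unit 1 (coarse sand): v = 73.8×0.0021/0.30 = 0.5166 m/d, t = 943/0.5166 = 1825 d
Unit 2 (glacial outwash): v = 26.6×0.0021/0.29 = 0.1926 m/d, t = 943/0.1926 = 4896 d
t(glacial outwash) / t(coarse sand) = 4896/1825 = 2.68

2.68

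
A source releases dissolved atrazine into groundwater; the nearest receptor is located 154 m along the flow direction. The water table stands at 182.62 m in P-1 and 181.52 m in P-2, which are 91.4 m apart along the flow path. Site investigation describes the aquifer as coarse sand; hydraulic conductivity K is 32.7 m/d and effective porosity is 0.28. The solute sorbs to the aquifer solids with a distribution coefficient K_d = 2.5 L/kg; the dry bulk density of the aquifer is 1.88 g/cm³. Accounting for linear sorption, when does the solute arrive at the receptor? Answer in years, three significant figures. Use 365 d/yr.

5.34 years

Hydraulic gradient i = (182.62 − 181.52) / 91.4 = 1.10 / 91.4 = 0.01204
q = Ki = 32.7 × 0.01204 = 0.3935 m/d
Average linear velocity = 0.3935 / 0.28 = 1.406 m/d
Retardation R = 1 + ρ_b·K_d/n = 1 + 1.88×2.5/0.28 = 17.79
Contaminant velocity v_c = v/R = 1.406/17.79 = 0.07903 m/d
t = L/v_c = 154/0.07903 = 1949 d
   = 1949/365 = 5.34 yr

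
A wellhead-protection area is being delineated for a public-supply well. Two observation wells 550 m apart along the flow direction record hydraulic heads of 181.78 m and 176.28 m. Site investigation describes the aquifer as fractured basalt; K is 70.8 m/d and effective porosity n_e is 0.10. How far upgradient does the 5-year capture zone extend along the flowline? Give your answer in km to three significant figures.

12.9 km

Hydraulic gradient i = (181.78 − 176.28) / 550 = 5.50 / 550 = 0.01000
Darcy flux q = K·i = 70.8 × 0.01000 = 0.7080 m/d
v_s = q/n_e = 0.7080/0.10 = 7.080 m/d
T = 5 yr × 365 = 1825 d
L = v × T = 7.080 × 1825 = 12920 m
   = 12.9 km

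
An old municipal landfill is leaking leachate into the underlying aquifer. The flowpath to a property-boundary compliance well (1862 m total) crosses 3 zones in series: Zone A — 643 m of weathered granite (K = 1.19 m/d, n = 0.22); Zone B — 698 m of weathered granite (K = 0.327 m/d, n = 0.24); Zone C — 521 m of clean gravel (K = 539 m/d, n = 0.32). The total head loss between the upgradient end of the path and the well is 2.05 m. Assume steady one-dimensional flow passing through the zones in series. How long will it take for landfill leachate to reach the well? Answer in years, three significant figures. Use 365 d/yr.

1700 years

Continuity: the same q passes through each zone, so ΔH = q·Σ(L_j/K_j) — the zones act as resistances in series.
Σ(L/K) = 643/1.19 + 698/0.327 + 521/539 = 540.3 + 2135 + 0.9666 = 2676 d
q = ΔH / Σ(L/K) = 2.05 / 2676 = 7.661e-4 m/d (same in every zone)
Zone A: v = q/n = 7.661e-4/0.22 = 0.003482 m/d → t_A = 643/0.003482 = 184600 d
Zone B: v = q/n = 7.661e-4/0.24 = 0.003192 m/d → t_B = 698/0.003192 = 218700 d
Zone C: v = q/n = 7.661e-4/0.32 = 0.002394 m/d → t_C = 521/0.002394 = 217600 d
Total t = 184600 + 218700 + 217600 = 620900 d
   = 620900 / 365 = 1700 yr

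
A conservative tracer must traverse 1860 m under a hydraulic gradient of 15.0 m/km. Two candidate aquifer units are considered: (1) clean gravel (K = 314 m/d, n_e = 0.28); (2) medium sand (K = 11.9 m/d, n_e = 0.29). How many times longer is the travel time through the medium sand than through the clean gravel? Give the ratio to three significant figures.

27.3

Unit 1 (clean gravel): v = 314×0.015/0.28 = 16.82 m/d, t = 1860/16.82 = 110.6 d
Unit 2 (medium sand): v = 11.9×0.015/0.29 = 0.6155 m/d, t = 1860/0.6155 = 3022 d
t(medium sand) / t(clean gravel) = 3022/110.6 = 27.3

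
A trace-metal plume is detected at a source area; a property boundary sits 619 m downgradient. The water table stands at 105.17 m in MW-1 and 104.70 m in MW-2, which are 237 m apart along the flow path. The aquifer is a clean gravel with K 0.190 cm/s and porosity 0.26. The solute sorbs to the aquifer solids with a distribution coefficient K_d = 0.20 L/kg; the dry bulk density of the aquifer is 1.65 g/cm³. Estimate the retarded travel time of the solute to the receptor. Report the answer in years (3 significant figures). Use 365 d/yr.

Hydraulic gradient i = (105.17 − 104.70) / 237 = 0.47 / 237 = 0.001983
K = 0.190 cm/s × 864 = 164.2 m/d
q = Ki = 164.2 × 0.001983 = 0.3255 m/d
v_s = q/n_e = 0.3255/0.26 = 1.252 m/d
Retardation R = 1 + ρ_b·K_d/n = 1 + 1.65×0.20/0.26 = 2.269
Contaminant velocity v_c = v/R = 1.252/2.269 = 0.5518 m/d
t = L/v_c = 619/0.5518 = 1122 d
   = 1122/365 = 3.07 yr

3.07 years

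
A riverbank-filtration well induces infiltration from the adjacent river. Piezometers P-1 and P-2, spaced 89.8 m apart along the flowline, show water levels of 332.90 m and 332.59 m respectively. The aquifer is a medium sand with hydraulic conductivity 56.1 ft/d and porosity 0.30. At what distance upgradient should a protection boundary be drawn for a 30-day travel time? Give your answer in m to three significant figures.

Hydraulic gradient i = (332.90 − 332.59) / 89.8 = 0.31 / 89.8 = 0.003452
K = 56.1 ft/d × 0.3048 = 17.10 m/d
Darcy flux q = K·i = 17.10 × 0.003452 = 0.05903 m/d
v = Ki/n = 17.10·0.003452/0.30 = 0.1968 m/d
L = v × T = 0.1968 × 30 = 5.903 m

5.90 m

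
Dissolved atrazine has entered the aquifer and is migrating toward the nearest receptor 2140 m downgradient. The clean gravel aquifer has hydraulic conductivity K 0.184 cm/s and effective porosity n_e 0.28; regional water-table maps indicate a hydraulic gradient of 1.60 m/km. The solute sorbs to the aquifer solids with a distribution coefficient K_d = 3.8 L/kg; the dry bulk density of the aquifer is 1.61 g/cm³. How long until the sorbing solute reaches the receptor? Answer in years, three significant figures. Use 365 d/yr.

147 years

K = 0.184 cm/s × 864 = 159.0 m/d
q = Ki = 159.0 × 0.0016 = 0.2544 m/d
v_s = q/n_e = 0.2544/0.28 = 0.9084 m/d
Retardation R = 1 + ρ_b·K_d/n = 1 + 1.61×3.8/0.28 = 22.85
Contaminant velocity v_c = v/R = 0.9084/22.85 = 0.03976 m/d
t = L/v_c = 2140/0.03976 = 53830 d
   = 53830/365 = 147 yr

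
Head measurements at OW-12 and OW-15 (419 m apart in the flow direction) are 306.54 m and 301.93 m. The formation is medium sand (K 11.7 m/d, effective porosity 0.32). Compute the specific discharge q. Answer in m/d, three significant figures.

Hydraulic gradient i = (306.54 − 301.93) / 419 = 4.61 / 419 = 0.01100
Darcy flux q = K·i = 11.7 × 0.01100 = 0.1287 m/d

0.129 m/d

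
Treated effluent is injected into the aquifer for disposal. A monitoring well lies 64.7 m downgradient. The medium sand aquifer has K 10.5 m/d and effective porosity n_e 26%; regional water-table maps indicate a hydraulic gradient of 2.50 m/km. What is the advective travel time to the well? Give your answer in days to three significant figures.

641 days

Specific discharge q = 10.5 × 0.0025 = 0.02625 m/d
Seepage velocity v = q / n = 0.02625 / 0.26 = 0.1010 m/d
t = L / v = 64.7 / 0.1010 = 640.8 d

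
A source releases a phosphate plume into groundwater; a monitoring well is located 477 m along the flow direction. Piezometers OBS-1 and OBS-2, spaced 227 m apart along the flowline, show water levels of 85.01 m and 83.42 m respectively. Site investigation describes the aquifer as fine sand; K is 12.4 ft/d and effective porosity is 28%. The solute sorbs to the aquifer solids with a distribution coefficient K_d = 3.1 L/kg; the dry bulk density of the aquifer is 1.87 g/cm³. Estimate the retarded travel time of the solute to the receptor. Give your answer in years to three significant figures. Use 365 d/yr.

300 years

Hydraulic gradient i = (85.01 − 83.42) / 227 = 1.59 / 227 = 0.007004
K = 12.4 ft/d × 0.3048 = 3.780 m/d
Specific discharge q = 3.780 × 0.007004 = 0.02647 m/d
Average linear velocity = 0.02647 / 0.28 = 0.09455 m/d
Retardation R = 1 + ρ_b·K_d/n = 1 + 1.87×3.1/0.28 = 21.70
Contaminant velocity v_c = v/R = 0.09455/21.70 = 0.004356 m/d
t = L/v_c = 477/0.004356 = 109500 d
   = 109500/365 = 300 yr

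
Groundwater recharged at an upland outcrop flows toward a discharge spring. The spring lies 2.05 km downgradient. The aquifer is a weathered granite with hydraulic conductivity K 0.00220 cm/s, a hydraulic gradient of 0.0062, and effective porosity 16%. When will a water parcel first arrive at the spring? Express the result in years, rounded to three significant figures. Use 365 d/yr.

76.3 years

K = 0.00220 cm/s × 864 = 1.901 m/d
q = Ki = 1.901 × 0.0062 = 0.01178 m/d
Average linear velocity = 0.01178 / 0.16 = 0.07366 m/d
L = 2.05 km = 2050 m
t = L / v = 2050 / 0.07366 = 27830 d
   = 27830 / 365 = 76.3 yr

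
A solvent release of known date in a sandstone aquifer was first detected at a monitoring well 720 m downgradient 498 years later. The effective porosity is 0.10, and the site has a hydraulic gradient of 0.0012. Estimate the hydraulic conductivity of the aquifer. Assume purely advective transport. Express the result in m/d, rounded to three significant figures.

t = 498 years = 181800 d
v = L / t = 720 / 181800 = 0.003961 m/d
K = v · n / i = 0.003961 × 0.10 / 0.0012 = 0.330 m/d

0.330 m/d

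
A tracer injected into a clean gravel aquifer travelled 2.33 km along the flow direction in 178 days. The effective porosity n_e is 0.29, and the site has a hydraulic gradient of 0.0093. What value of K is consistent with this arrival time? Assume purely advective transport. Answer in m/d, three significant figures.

408 m/d

L = 2.33 km = 2330 m
v = L / t = 2330 / 178 = 13.09 m/d
K = v · n / i = 13.09 × 0.29 / 0.0093 = 408 m/d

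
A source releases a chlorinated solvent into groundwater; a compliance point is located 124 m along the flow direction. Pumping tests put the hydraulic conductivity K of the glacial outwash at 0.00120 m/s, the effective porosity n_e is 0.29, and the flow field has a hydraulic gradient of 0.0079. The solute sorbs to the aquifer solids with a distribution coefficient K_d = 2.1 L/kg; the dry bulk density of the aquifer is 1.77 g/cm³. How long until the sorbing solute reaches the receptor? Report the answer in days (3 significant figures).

K = 0.00120 m/s × 86400 s/d = 103.7 m/d
Specific discharge q = 103.7 × 0.0079 = 0.8191 m/d
v_s = q/n_e = 0.8191/0.29 = 2.824 m/d
Retardation R = 1 + ρ_b·K_d/n = 1 + 1.77×2.1/0.29 = 13.82
Contaminant velocity v_c = v/R = 2.824/13.82 = 0.2044 m/d
t = L/v_c = 124/0.2044 = 606.6 d

607 days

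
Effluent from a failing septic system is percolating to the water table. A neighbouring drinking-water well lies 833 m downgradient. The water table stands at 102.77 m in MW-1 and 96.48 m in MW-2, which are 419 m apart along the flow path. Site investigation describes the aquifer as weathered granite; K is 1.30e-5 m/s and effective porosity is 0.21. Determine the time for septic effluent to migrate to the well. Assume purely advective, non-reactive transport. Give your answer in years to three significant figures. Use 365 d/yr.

Hydraulic gradient i = (102.77 − 96.48) / 419 = 6.29 / 419 = 0.01501
K = 1.30e-5 m/s × 86400 s/d = 1.123 m/d
Darcy flux q = K·i = 1.123 × 0.01501 = 0.01686 m/d
v = Ki/n = 1.123·0.01501/0.21 = 0.08029 m/d
t = L / v = 833 / 0.08029 = 10370 d
   = 10370 / 365 = 28.4 yr

28.4 years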